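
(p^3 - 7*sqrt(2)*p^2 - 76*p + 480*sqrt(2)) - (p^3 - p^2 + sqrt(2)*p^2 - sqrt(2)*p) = -8*sqrt(2)*p^2 + p^2 - 76*p + sqrt(2)*p + 480*sqrt(2)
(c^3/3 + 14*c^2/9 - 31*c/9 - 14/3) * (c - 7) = c^4/3 - 7*c^3/9 - 43*c^2/3 + 175*c/9 + 98/3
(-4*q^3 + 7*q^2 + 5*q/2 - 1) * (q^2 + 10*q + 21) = -4*q^5 - 33*q^4 - 23*q^3/2 + 171*q^2 + 85*q/2 - 21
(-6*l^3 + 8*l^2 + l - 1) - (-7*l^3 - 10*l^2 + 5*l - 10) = l^3 + 18*l^2 - 4*l + 9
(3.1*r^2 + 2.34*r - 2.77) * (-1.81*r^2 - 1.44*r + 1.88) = -5.611*r^4 - 8.6994*r^3 + 7.4721*r^2 + 8.388*r - 5.2076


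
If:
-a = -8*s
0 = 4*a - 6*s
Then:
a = 0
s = 0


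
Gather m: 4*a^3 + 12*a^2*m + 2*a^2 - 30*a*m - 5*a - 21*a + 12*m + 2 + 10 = 4*a^3 + 2*a^2 - 26*a + m*(12*a^2 - 30*a + 12) + 12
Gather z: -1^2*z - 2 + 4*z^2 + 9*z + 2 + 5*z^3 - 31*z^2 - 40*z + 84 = 5*z^3 - 27*z^2 - 32*z + 84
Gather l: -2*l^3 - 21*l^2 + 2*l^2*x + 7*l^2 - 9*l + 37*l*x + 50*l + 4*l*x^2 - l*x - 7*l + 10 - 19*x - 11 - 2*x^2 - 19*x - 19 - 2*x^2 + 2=-2*l^3 + l^2*(2*x - 14) + l*(4*x^2 + 36*x + 34) - 4*x^2 - 38*x - 18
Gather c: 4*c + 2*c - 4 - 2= 6*c - 6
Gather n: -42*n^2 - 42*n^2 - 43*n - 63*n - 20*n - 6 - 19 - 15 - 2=-84*n^2 - 126*n - 42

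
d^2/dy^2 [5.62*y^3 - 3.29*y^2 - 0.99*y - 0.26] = 33.72*y - 6.58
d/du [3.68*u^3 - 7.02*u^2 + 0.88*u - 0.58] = 11.04*u^2 - 14.04*u + 0.88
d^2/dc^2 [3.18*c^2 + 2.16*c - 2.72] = 6.36000000000000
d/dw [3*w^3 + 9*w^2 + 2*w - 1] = 9*w^2 + 18*w + 2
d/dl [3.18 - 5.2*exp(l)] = -5.2*exp(l)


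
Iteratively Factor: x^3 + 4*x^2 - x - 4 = (x - 1)*(x^2 + 5*x + 4) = (x - 1)*(x + 4)*(x + 1)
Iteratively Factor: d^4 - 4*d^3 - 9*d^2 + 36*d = (d)*(d^3 - 4*d^2 - 9*d + 36) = d*(d - 4)*(d^2 - 9) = d*(d - 4)*(d + 3)*(d - 3)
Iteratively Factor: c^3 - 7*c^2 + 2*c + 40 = (c - 5)*(c^2 - 2*c - 8) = (c - 5)*(c + 2)*(c - 4)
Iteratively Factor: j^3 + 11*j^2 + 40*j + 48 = (j + 4)*(j^2 + 7*j + 12) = (j + 4)^2*(j + 3)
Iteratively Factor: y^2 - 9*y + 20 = (y - 5)*(y - 4)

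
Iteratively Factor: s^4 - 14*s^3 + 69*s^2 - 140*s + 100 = (s - 2)*(s^3 - 12*s^2 + 45*s - 50) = (s - 5)*(s - 2)*(s^2 - 7*s + 10) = (s - 5)^2*(s - 2)*(s - 2)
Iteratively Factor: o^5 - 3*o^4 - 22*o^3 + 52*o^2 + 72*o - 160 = (o - 5)*(o^4 + 2*o^3 - 12*o^2 - 8*o + 32) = (o - 5)*(o + 4)*(o^3 - 2*o^2 - 4*o + 8) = (o - 5)*(o + 2)*(o + 4)*(o^2 - 4*o + 4) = (o - 5)*(o - 2)*(o + 2)*(o + 4)*(o - 2)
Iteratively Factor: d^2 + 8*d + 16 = (d + 4)*(d + 4)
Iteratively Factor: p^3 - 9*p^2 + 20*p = (p)*(p^2 - 9*p + 20) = p*(p - 5)*(p - 4)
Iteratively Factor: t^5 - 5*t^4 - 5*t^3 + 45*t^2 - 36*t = (t - 3)*(t^4 - 2*t^3 - 11*t^2 + 12*t) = (t - 4)*(t - 3)*(t^3 + 2*t^2 - 3*t) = (t - 4)*(t - 3)*(t + 3)*(t^2 - t) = (t - 4)*(t - 3)*(t - 1)*(t + 3)*(t)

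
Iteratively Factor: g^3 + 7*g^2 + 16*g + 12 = (g + 3)*(g^2 + 4*g + 4) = (g + 2)*(g + 3)*(g + 2)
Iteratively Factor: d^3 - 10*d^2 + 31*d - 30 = (d - 3)*(d^2 - 7*d + 10) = (d - 5)*(d - 3)*(d - 2)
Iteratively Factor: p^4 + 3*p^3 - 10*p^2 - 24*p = (p + 4)*(p^3 - p^2 - 6*p) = (p - 3)*(p + 4)*(p^2 + 2*p) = p*(p - 3)*(p + 4)*(p + 2)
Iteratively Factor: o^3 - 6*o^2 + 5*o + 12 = (o - 3)*(o^2 - 3*o - 4) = (o - 3)*(o + 1)*(o - 4)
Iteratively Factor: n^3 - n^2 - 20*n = (n - 5)*(n^2 + 4*n) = n*(n - 5)*(n + 4)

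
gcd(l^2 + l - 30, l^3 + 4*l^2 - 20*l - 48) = l + 6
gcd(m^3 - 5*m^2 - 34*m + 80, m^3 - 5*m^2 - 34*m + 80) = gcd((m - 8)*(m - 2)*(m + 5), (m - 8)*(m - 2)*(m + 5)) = m^3 - 5*m^2 - 34*m + 80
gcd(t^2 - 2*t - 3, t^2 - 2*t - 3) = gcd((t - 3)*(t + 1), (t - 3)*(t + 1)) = t^2 - 2*t - 3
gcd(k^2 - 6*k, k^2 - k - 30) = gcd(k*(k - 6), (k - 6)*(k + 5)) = k - 6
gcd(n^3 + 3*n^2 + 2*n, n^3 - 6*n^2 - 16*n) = n^2 + 2*n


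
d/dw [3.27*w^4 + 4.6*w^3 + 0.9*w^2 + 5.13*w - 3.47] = 13.08*w^3 + 13.8*w^2 + 1.8*w + 5.13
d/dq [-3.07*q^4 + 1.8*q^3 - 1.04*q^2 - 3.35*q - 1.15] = -12.28*q^3 + 5.4*q^2 - 2.08*q - 3.35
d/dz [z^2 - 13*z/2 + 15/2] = 2*z - 13/2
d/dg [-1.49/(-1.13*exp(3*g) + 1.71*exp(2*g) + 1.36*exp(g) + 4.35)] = (-5.0511*exp(2*g) + 5.0958*exp(g) + 2.0264)*exp(g)/(-1.13*exp(3*g) + 1.71*exp(2*g) + 1.36*exp(g) + 4.35)^2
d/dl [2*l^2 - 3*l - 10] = 4*l - 3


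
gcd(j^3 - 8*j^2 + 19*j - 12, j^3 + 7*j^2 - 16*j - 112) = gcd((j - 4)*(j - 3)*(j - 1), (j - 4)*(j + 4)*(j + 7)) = j - 4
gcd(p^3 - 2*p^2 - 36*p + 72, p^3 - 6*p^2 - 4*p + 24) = p^2 - 8*p + 12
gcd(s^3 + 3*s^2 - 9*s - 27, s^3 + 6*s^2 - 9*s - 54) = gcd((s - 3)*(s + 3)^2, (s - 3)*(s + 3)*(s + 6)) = s^2 - 9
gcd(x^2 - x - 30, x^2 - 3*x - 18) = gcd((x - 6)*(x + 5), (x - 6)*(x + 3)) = x - 6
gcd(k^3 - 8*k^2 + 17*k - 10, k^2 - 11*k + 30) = k - 5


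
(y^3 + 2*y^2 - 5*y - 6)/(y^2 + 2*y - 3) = (y^2 - y - 2)/(y - 1)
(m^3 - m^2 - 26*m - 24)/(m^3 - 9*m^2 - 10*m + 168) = (m + 1)/(m - 7)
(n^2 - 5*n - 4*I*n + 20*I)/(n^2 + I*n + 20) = (n - 5)/(n + 5*I)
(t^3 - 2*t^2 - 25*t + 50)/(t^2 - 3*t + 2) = (t^2 - 25)/(t - 1)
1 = 1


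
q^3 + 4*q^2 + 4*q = q*(q + 2)^2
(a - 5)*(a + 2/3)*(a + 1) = a^3 - 10*a^2/3 - 23*a/3 - 10/3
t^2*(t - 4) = t^3 - 4*t^2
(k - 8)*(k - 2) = k^2 - 10*k + 16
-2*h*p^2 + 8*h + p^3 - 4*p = (-2*h + p)*(p - 2)*(p + 2)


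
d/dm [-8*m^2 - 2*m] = -16*m - 2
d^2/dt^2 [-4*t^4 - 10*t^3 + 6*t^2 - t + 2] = -48*t^2 - 60*t + 12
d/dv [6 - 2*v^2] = -4*v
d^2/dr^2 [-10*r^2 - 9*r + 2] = -20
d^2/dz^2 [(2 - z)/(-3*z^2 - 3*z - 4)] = 6*((1 - 3*z)*(3*z^2 + 3*z + 4) + 3*(z - 2)*(2*z + 1)^2)/(3*z^2 + 3*z + 4)^3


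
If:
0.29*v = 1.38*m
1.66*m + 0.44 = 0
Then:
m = -0.27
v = -1.26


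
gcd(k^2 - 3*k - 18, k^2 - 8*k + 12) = k - 6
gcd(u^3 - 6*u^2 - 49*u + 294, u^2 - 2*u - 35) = u - 7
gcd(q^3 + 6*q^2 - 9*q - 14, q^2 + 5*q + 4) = q + 1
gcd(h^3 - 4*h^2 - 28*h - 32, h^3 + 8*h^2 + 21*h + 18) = h + 2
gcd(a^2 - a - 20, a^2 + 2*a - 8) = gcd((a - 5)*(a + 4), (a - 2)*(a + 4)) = a + 4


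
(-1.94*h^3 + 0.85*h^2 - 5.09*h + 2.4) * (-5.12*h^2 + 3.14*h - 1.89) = 9.9328*h^5 - 10.4436*h^4 + 32.3964*h^3 - 29.8771*h^2 + 17.1561*h - 4.536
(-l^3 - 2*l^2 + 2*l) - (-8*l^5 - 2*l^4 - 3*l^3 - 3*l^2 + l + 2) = 8*l^5 + 2*l^4 + 2*l^3 + l^2 + l - 2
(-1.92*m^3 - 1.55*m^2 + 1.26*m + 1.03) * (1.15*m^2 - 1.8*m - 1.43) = -2.208*m^5 + 1.6735*m^4 + 6.9846*m^3 + 1.133*m^2 - 3.6558*m - 1.4729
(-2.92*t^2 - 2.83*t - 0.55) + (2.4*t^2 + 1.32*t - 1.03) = -0.52*t^2 - 1.51*t - 1.58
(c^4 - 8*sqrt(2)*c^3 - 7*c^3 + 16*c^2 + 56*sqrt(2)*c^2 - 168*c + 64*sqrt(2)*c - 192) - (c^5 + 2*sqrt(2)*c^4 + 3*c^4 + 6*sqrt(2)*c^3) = -c^5 - 2*sqrt(2)*c^4 - 2*c^4 - 14*sqrt(2)*c^3 - 7*c^3 + 16*c^2 + 56*sqrt(2)*c^2 - 168*c + 64*sqrt(2)*c - 192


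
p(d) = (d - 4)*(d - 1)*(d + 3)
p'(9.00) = 196.00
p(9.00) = 480.00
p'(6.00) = 73.00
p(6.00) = 90.00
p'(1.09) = -11.80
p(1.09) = -1.07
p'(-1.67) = 4.05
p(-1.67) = 20.13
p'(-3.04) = 28.88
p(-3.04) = -1.14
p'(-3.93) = 51.05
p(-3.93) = -36.36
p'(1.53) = -10.10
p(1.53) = -5.93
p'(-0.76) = -6.23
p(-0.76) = 18.77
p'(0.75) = -12.31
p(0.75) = 3.05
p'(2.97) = 3.58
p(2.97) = -12.11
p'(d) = (d - 4)*(d - 1) + (d - 4)*(d + 3) + (d - 1)*(d + 3) = 3*d^2 - 4*d - 11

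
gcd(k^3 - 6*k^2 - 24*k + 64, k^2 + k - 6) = k - 2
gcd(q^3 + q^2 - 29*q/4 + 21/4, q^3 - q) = q - 1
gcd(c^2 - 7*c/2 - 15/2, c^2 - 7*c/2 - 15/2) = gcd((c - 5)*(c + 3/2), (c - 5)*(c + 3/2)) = c^2 - 7*c/2 - 15/2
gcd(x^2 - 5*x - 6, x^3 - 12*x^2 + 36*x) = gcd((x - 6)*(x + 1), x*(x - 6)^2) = x - 6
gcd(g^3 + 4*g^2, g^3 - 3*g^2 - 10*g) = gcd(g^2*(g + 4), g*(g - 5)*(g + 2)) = g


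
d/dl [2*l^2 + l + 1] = 4*l + 1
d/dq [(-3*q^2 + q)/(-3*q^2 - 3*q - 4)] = 4*(3*q^2 + 6*q - 1)/(9*q^4 + 18*q^3 + 33*q^2 + 24*q + 16)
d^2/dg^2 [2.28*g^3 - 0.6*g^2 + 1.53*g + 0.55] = 13.68*g - 1.2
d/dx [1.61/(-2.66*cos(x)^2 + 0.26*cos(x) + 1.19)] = (0.4186 - 8.5652*cos(x))*sin(x)/(-2.66*cos(x)^2 + 0.26*cos(x) + 1.19)^2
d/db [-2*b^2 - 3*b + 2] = -4*b - 3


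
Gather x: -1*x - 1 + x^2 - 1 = x^2 - x - 2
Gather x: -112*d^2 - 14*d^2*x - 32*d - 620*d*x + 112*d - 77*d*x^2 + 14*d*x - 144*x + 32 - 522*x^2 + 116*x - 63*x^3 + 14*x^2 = -112*d^2 + 80*d - 63*x^3 + x^2*(-77*d - 508) + x*(-14*d^2 - 606*d - 28) + 32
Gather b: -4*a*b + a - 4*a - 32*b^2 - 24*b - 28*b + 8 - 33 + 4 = -3*a - 32*b^2 + b*(-4*a - 52) - 21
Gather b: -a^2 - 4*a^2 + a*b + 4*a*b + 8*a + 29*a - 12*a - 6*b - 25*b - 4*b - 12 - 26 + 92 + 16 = -5*a^2 + 25*a + b*(5*a - 35) + 70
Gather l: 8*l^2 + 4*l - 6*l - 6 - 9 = 8*l^2 - 2*l - 15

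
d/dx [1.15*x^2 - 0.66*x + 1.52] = 2.3*x - 0.66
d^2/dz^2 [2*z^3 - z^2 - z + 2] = 12*z - 2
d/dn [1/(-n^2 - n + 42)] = (2*n + 1)/(n^2 + n - 42)^2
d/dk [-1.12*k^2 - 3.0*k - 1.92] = -2.24*k - 3.0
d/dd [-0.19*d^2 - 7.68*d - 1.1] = -0.38*d - 7.68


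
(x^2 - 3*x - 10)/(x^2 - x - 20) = (x + 2)/(x + 4)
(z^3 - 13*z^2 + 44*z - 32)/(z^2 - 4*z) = z - 9 + 8/z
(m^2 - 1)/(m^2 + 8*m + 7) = (m - 1)/(m + 7)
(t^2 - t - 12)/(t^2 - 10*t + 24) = (t + 3)/(t - 6)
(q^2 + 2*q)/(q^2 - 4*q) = (q + 2)/(q - 4)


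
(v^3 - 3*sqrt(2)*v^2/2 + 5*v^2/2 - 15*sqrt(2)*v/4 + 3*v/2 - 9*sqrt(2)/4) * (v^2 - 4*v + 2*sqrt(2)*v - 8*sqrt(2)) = v^5 - 3*v^4/2 + sqrt(2)*v^4/2 - 29*v^3/2 - 3*sqrt(2)*v^3/4 - 17*sqrt(2)*v^2/4 + 3*v^2 - 3*sqrt(2)*v + 51*v + 36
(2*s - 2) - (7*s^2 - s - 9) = -7*s^2 + 3*s + 7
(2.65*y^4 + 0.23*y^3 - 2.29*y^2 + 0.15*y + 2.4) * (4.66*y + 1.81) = 12.349*y^5 + 5.8683*y^4 - 10.2551*y^3 - 3.4459*y^2 + 11.4555*y + 4.344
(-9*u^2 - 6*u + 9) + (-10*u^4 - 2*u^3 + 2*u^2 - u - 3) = -10*u^4 - 2*u^3 - 7*u^2 - 7*u + 6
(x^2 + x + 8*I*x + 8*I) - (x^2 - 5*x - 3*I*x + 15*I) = 6*x + 11*I*x - 7*I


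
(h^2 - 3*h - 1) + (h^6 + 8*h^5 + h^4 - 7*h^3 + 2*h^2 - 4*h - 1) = h^6 + 8*h^5 + h^4 - 7*h^3 + 3*h^2 - 7*h - 2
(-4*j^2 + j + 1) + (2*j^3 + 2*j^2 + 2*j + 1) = 2*j^3 - 2*j^2 + 3*j + 2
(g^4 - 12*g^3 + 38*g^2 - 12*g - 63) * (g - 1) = g^5 - 13*g^4 + 50*g^3 - 50*g^2 - 51*g + 63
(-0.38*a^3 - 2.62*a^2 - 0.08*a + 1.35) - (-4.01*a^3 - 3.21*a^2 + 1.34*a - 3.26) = 3.63*a^3 + 0.59*a^2 - 1.42*a + 4.61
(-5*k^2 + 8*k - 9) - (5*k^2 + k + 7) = -10*k^2 + 7*k - 16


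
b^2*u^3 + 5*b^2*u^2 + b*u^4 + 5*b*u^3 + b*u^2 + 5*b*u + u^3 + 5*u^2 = u*(b + u)*(u + 5)*(b*u + 1)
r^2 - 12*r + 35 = (r - 7)*(r - 5)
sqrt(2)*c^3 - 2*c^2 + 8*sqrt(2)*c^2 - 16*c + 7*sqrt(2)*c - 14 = (c + 7)*(c - sqrt(2))*(sqrt(2)*c + sqrt(2))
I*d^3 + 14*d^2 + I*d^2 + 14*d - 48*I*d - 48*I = (d - 8*I)*(d - 6*I)*(I*d + I)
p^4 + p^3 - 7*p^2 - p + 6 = (p - 2)*(p - 1)*(p + 1)*(p + 3)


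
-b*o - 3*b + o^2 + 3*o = (-b + o)*(o + 3)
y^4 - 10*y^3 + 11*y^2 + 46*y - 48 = (y - 8)*(y - 3)*(y - 1)*(y + 2)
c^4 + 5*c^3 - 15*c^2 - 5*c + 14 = (c - 2)*(c - 1)*(c + 1)*(c + 7)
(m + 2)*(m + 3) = m^2 + 5*m + 6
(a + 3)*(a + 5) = a^2 + 8*a + 15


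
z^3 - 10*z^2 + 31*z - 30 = (z - 5)*(z - 3)*(z - 2)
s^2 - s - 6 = (s - 3)*(s + 2)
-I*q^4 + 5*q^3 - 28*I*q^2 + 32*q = q*(q - 4*I)*(q + 8*I)*(-I*q + 1)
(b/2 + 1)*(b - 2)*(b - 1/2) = b^3/2 - b^2/4 - 2*b + 1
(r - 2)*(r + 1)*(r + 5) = r^3 + 4*r^2 - 7*r - 10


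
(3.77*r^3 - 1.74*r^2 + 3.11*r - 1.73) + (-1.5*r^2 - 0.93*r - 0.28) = 3.77*r^3 - 3.24*r^2 + 2.18*r - 2.01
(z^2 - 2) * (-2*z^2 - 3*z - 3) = -2*z^4 - 3*z^3 + z^2 + 6*z + 6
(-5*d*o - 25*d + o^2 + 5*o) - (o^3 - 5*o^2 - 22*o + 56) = -5*d*o - 25*d - o^3 + 6*o^2 + 27*o - 56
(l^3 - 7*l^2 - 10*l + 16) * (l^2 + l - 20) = l^5 - 6*l^4 - 37*l^3 + 146*l^2 + 216*l - 320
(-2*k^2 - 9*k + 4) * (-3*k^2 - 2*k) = 6*k^4 + 31*k^3 + 6*k^2 - 8*k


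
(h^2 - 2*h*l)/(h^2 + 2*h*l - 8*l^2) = h/(h + 4*l)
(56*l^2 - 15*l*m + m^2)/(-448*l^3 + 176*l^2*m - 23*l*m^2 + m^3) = -1/(8*l - m)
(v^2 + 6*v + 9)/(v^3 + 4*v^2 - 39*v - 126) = (v + 3)/(v^2 + v - 42)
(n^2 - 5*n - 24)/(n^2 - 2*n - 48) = (n + 3)/(n + 6)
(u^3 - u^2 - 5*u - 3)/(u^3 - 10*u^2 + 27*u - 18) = (u^2 + 2*u + 1)/(u^2 - 7*u + 6)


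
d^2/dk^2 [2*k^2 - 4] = 4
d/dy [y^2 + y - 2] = 2*y + 1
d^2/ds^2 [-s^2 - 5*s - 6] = -2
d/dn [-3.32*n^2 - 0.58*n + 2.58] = -6.64*n - 0.58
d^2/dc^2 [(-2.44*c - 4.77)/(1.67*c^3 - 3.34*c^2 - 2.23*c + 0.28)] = (-40.829496*c^5 - 77.977644*c^4 + 353.08476*c^3 - 198.998202*c^2 - 213.4761*c - 59.410346)/(4.657463*c^9 - 27.944778*c^8 + 37.231815*c^7 + 39.713936*c^6 - 59.087439*c^5 - 46.714242*c^4 + 1.816193*c^3 + 3.391668*c^2 - 0.524496*c + 0.021952)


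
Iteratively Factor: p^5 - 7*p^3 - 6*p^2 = (p)*(p^4 - 7*p^2 - 6*p) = p*(p + 1)*(p^3 - p^2 - 6*p) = p*(p - 3)*(p + 1)*(p^2 + 2*p) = p*(p - 3)*(p + 1)*(p + 2)*(p)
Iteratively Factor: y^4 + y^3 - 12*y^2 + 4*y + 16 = (y - 2)*(y^3 + 3*y^2 - 6*y - 8) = (y - 2)*(y + 1)*(y^2 + 2*y - 8) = (y - 2)^2*(y + 1)*(y + 4)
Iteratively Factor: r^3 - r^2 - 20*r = (r + 4)*(r^2 - 5*r) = (r - 5)*(r + 4)*(r)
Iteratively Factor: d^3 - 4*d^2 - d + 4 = (d + 1)*(d^2 - 5*d + 4) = (d - 4)*(d + 1)*(d - 1)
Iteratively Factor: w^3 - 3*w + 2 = (w - 1)*(w^2 + w - 2) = (w - 1)*(w + 2)*(w - 1)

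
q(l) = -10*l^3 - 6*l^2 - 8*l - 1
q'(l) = -30*l^2 - 12*l - 8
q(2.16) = -147.05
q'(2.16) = -173.89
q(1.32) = -45.01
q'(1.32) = -76.11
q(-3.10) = 264.05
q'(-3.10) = -259.10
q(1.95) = -113.56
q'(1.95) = -145.48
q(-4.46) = 802.50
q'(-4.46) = -551.23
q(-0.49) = 2.66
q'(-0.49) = -9.32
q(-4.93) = 1090.84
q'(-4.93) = -677.99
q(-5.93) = 1920.73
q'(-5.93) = -991.79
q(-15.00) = 32519.00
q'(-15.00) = -6578.00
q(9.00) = -7849.00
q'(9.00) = -2546.00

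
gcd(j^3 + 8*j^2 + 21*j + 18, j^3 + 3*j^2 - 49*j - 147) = j + 3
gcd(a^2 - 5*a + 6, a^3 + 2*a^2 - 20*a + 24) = a - 2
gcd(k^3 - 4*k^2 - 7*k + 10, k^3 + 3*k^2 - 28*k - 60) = k^2 - 3*k - 10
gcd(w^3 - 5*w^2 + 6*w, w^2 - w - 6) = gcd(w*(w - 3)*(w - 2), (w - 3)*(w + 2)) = w - 3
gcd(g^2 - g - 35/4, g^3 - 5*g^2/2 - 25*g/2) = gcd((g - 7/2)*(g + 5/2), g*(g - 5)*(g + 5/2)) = g + 5/2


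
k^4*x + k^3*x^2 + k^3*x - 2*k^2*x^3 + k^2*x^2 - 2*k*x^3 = k*(k - x)*(k + 2*x)*(k*x + x)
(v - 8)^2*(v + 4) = v^3 - 12*v^2 + 256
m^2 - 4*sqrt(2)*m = m*(m - 4*sqrt(2))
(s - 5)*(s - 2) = s^2 - 7*s + 10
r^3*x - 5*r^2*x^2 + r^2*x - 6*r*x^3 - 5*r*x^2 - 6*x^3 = (r - 6*x)*(r + x)*(r*x + x)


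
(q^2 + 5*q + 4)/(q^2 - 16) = (q + 1)/(q - 4)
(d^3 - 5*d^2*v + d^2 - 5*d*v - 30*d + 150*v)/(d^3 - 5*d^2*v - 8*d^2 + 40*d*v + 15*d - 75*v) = (d + 6)/(d - 3)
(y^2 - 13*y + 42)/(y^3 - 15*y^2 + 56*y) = (y - 6)/(y*(y - 8))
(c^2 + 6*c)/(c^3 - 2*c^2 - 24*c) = (c + 6)/(c^2 - 2*c - 24)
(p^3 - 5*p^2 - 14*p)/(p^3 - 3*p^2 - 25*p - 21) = p*(p + 2)/(p^2 + 4*p + 3)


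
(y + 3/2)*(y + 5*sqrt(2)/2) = y^2 + 3*y/2 + 5*sqrt(2)*y/2 + 15*sqrt(2)/4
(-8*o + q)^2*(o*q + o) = 64*o^3*q + 64*o^3 - 16*o^2*q^2 - 16*o^2*q + o*q^3 + o*q^2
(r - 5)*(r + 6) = r^2 + r - 30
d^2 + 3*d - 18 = (d - 3)*(d + 6)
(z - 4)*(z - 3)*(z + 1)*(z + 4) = z^4 - 2*z^3 - 19*z^2 + 32*z + 48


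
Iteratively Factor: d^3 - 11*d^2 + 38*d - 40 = (d - 4)*(d^2 - 7*d + 10) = (d - 4)*(d - 2)*(d - 5)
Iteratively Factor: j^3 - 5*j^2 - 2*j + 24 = (j + 2)*(j^2 - 7*j + 12) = (j - 4)*(j + 2)*(j - 3)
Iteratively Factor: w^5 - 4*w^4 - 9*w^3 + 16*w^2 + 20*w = (w + 2)*(w^4 - 6*w^3 + 3*w^2 + 10*w) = (w + 1)*(w + 2)*(w^3 - 7*w^2 + 10*w) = w*(w + 1)*(w + 2)*(w^2 - 7*w + 10) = w*(w - 5)*(w + 1)*(w + 2)*(w - 2)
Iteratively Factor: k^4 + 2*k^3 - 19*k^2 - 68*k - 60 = (k + 2)*(k^3 - 19*k - 30) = (k + 2)^2*(k^2 - 2*k - 15) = (k - 5)*(k + 2)^2*(k + 3)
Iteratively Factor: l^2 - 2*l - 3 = (l + 1)*(l - 3)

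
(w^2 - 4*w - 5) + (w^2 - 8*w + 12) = 2*w^2 - 12*w + 7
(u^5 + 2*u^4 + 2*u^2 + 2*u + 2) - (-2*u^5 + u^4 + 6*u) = 3*u^5 + u^4 + 2*u^2 - 4*u + 2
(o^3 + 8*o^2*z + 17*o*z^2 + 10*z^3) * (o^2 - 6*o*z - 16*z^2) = o^5 + 2*o^4*z - 47*o^3*z^2 - 220*o^2*z^3 - 332*o*z^4 - 160*z^5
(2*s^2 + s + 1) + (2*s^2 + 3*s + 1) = 4*s^2 + 4*s + 2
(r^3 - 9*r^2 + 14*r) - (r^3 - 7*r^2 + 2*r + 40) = -2*r^2 + 12*r - 40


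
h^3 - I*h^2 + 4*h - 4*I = (h - 2*I)*(h - I)*(h + 2*I)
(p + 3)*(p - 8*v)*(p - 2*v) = p^3 - 10*p^2*v + 3*p^2 + 16*p*v^2 - 30*p*v + 48*v^2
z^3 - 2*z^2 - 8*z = z*(z - 4)*(z + 2)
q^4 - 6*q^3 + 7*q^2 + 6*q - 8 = (q - 4)*(q - 2)*(q - 1)*(q + 1)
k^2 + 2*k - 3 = (k - 1)*(k + 3)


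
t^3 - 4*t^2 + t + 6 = (t - 3)*(t - 2)*(t + 1)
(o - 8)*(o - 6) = o^2 - 14*o + 48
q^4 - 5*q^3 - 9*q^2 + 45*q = q*(q - 5)*(q - 3)*(q + 3)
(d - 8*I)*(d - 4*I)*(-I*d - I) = -I*d^3 - 12*d^2 - I*d^2 - 12*d + 32*I*d + 32*I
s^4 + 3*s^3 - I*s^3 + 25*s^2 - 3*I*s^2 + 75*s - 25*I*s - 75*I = (s + 3)*(s - 5*I)*(s - I)*(s + 5*I)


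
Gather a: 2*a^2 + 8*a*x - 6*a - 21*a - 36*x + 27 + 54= 2*a^2 + a*(8*x - 27) - 36*x + 81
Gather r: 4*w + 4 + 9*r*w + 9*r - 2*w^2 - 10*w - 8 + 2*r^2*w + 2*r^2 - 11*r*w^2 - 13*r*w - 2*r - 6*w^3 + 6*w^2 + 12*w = r^2*(2*w + 2) + r*(-11*w^2 - 4*w + 7) - 6*w^3 + 4*w^2 + 6*w - 4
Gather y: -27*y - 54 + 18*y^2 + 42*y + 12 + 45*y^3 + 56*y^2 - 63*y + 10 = 45*y^3 + 74*y^2 - 48*y - 32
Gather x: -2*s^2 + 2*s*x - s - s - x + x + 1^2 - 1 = -2*s^2 + 2*s*x - 2*s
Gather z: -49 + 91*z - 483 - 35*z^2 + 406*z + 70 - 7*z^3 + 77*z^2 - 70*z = -7*z^3 + 42*z^2 + 427*z - 462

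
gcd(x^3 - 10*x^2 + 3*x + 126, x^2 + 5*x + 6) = x + 3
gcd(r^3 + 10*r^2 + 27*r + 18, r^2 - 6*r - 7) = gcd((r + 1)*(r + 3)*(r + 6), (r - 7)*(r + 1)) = r + 1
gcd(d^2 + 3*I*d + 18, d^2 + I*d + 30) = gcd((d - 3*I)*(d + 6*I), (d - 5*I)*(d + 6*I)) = d + 6*I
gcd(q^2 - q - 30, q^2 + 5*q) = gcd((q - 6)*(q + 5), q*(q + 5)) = q + 5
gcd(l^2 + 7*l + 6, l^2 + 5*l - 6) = l + 6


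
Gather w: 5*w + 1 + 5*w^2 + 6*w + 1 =5*w^2 + 11*w + 2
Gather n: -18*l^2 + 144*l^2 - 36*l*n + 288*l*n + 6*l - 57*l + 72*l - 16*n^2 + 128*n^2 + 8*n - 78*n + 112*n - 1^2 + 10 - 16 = 126*l^2 + 21*l + 112*n^2 + n*(252*l + 42) - 7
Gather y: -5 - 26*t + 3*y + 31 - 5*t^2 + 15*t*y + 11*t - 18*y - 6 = -5*t^2 - 15*t + y*(15*t - 15) + 20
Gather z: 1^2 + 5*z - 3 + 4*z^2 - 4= 4*z^2 + 5*z - 6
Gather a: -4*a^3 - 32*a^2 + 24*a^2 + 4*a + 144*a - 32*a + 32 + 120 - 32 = -4*a^3 - 8*a^2 + 116*a + 120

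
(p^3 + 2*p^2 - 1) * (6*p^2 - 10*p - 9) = 6*p^5 + 2*p^4 - 29*p^3 - 24*p^2 + 10*p + 9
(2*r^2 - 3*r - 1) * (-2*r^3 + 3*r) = -4*r^5 + 6*r^4 + 8*r^3 - 9*r^2 - 3*r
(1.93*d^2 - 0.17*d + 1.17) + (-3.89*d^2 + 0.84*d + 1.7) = -1.96*d^2 + 0.67*d + 2.87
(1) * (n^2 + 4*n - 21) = n^2 + 4*n - 21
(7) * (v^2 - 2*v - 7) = 7*v^2 - 14*v - 49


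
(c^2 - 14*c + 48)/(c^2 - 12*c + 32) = (c - 6)/(c - 4)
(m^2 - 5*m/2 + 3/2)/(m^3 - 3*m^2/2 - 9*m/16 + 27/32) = 16*(m - 1)/(16*m^2 - 9)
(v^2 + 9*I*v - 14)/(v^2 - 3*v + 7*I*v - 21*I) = (v + 2*I)/(v - 3)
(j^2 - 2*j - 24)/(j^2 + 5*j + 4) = (j - 6)/(j + 1)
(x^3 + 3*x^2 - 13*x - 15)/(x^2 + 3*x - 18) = (x^2 + 6*x + 5)/(x + 6)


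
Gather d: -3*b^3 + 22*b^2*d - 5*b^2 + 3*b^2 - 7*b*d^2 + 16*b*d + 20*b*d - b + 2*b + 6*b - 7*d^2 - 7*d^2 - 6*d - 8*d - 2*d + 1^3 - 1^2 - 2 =-3*b^3 - 2*b^2 + 7*b + d^2*(-7*b - 14) + d*(22*b^2 + 36*b - 16) - 2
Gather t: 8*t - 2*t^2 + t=-2*t^2 + 9*t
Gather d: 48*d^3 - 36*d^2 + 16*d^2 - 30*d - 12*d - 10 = 48*d^3 - 20*d^2 - 42*d - 10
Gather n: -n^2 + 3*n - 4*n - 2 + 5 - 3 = -n^2 - n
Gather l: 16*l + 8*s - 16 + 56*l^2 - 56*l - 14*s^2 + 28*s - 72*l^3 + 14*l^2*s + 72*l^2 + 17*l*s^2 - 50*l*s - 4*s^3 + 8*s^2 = -72*l^3 + l^2*(14*s + 128) + l*(17*s^2 - 50*s - 40) - 4*s^3 - 6*s^2 + 36*s - 16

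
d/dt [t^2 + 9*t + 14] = 2*t + 9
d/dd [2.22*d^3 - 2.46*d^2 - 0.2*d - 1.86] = 6.66*d^2 - 4.92*d - 0.2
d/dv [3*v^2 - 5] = 6*v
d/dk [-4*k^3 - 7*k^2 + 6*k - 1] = -12*k^2 - 14*k + 6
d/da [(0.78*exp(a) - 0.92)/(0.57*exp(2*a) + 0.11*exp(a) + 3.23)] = (-0.4446*exp(2*a) + 1.0488*exp(a) + 2.6206)*exp(a)/(0.3249*exp(4*a) + 0.1254*exp(3*a) + 3.6943*exp(2*a) + 0.7106*exp(a) + 10.4329)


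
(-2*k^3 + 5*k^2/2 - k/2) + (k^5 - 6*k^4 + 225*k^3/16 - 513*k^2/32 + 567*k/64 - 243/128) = k^5 - 6*k^4 + 193*k^3/16 - 433*k^2/32 + 535*k/64 - 243/128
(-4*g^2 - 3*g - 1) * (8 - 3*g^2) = 12*g^4 + 9*g^3 - 29*g^2 - 24*g - 8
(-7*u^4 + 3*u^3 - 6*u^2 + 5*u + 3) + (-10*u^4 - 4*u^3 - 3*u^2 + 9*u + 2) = -17*u^4 - u^3 - 9*u^2 + 14*u + 5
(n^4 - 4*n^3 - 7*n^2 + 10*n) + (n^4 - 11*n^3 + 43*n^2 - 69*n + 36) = 2*n^4 - 15*n^3 + 36*n^2 - 59*n + 36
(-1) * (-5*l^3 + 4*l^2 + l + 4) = 5*l^3 - 4*l^2 - l - 4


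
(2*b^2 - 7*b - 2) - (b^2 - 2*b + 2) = b^2 - 5*b - 4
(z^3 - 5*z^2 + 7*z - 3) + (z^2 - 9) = z^3 - 4*z^2 + 7*z - 12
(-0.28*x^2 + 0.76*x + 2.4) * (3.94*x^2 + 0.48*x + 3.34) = -1.1032*x^4 + 2.86*x^3 + 8.8856*x^2 + 3.6904*x + 8.016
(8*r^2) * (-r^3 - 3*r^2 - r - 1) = -8*r^5 - 24*r^4 - 8*r^3 - 8*r^2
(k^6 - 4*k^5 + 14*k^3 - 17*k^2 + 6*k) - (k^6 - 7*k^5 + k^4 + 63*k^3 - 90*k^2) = 3*k^5 - k^4 - 49*k^3 + 73*k^2 + 6*k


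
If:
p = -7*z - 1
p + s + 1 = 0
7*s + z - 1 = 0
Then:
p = -57/50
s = 7/50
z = 1/50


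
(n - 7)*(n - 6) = n^2 - 13*n + 42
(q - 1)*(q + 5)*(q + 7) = q^3 + 11*q^2 + 23*q - 35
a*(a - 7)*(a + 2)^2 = a^4 - 3*a^3 - 24*a^2 - 28*a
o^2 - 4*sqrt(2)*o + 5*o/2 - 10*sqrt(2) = (o + 5/2)*(o - 4*sqrt(2))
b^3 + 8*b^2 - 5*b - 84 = (b - 3)*(b + 4)*(b + 7)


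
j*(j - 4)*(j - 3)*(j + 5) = j^4 - 2*j^3 - 23*j^2 + 60*j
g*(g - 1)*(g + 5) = g^3 + 4*g^2 - 5*g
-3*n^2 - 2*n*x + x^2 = (-3*n + x)*(n + x)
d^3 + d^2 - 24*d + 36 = (d - 3)*(d - 2)*(d + 6)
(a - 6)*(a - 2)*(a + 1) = a^3 - 7*a^2 + 4*a + 12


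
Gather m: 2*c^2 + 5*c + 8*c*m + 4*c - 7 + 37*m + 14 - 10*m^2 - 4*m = 2*c^2 + 9*c - 10*m^2 + m*(8*c + 33) + 7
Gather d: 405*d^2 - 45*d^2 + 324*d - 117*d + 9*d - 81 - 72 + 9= 360*d^2 + 216*d - 144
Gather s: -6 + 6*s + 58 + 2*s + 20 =8*s + 72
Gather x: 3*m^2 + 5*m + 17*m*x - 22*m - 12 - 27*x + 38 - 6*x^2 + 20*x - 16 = 3*m^2 - 17*m - 6*x^2 + x*(17*m - 7) + 10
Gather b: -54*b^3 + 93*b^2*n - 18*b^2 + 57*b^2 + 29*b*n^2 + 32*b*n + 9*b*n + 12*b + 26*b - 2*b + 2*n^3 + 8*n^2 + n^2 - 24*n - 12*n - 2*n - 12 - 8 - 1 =-54*b^3 + b^2*(93*n + 39) + b*(29*n^2 + 41*n + 36) + 2*n^3 + 9*n^2 - 38*n - 21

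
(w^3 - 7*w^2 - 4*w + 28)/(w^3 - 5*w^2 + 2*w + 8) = (w^2 - 5*w - 14)/(w^2 - 3*w - 4)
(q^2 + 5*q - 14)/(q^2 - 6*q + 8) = (q + 7)/(q - 4)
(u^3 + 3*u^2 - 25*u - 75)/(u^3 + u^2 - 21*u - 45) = (u + 5)/(u + 3)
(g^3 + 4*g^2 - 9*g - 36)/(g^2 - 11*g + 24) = (g^2 + 7*g + 12)/(g - 8)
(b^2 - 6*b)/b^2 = (b - 6)/b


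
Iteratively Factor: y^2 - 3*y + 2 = (y - 1)*(y - 2)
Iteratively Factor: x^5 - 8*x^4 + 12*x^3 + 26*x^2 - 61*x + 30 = (x - 3)*(x^4 - 5*x^3 - 3*x^2 + 17*x - 10) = (x - 3)*(x - 1)*(x^3 - 4*x^2 - 7*x + 10) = (x - 3)*(x - 1)^2*(x^2 - 3*x - 10) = (x - 5)*(x - 3)*(x - 1)^2*(x + 2)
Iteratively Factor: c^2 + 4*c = (c)*(c + 4)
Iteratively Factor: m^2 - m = (m - 1)*(m)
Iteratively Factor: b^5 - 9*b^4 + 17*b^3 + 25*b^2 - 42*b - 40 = (b + 1)*(b^4 - 10*b^3 + 27*b^2 - 2*b - 40) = (b - 5)*(b + 1)*(b^3 - 5*b^2 + 2*b + 8) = (b - 5)*(b - 4)*(b + 1)*(b^2 - b - 2) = (b - 5)*(b - 4)*(b + 1)^2*(b - 2)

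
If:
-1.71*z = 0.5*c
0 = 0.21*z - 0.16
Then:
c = -2.61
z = 0.76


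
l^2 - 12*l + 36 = (l - 6)^2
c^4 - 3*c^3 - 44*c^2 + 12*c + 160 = (c - 8)*(c - 2)*(c + 2)*(c + 5)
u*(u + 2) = u^2 + 2*u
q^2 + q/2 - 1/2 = (q - 1/2)*(q + 1)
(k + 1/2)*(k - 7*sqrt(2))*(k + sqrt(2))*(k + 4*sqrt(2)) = k^4 - 2*sqrt(2)*k^3 + k^3/2 - 62*k^2 - sqrt(2)*k^2 - 56*sqrt(2)*k - 31*k - 28*sqrt(2)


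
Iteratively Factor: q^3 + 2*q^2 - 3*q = (q - 1)*(q^2 + 3*q) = q*(q - 1)*(q + 3)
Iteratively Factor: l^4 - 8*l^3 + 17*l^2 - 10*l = (l)*(l^3 - 8*l^2 + 17*l - 10) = l*(l - 5)*(l^2 - 3*l + 2) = l*(l - 5)*(l - 1)*(l - 2)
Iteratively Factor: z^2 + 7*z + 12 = (z + 4)*(z + 3)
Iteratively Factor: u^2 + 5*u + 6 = (u + 2)*(u + 3)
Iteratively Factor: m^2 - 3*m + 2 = (m - 2)*(m - 1)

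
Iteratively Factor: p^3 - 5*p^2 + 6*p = (p - 3)*(p^2 - 2*p) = (p - 3)*(p - 2)*(p)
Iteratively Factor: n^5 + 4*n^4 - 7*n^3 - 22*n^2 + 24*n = (n + 4)*(n^4 - 7*n^2 + 6*n) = n*(n + 4)*(n^3 - 7*n + 6) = n*(n - 1)*(n + 4)*(n^2 + n - 6) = n*(n - 2)*(n - 1)*(n + 4)*(n + 3)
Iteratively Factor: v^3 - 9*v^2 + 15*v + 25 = (v + 1)*(v^2 - 10*v + 25) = (v - 5)*(v + 1)*(v - 5)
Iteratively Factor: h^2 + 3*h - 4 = (h + 4)*(h - 1)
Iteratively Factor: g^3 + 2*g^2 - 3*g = (g - 1)*(g^2 + 3*g) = g*(g - 1)*(g + 3)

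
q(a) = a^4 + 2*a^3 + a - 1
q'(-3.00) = -53.00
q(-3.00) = 23.00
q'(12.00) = 7777.00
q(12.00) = 24203.00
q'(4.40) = 457.90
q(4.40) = 548.58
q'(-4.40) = -223.58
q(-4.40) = 199.04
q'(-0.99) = 3.00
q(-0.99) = -2.97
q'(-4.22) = -192.76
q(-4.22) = 161.62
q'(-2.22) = -13.19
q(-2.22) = -0.81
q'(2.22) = 74.33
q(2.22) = 47.39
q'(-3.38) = -84.91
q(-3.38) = 48.91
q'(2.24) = 76.06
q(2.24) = 48.90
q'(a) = 4*a^3 + 6*a^2 + 1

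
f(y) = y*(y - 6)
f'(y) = 2*y - 6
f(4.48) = -6.81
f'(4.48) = 2.96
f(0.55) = -3.00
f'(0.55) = -4.90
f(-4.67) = 49.83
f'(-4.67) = -15.34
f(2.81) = -8.96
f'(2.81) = -0.38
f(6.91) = 6.29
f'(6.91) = 7.82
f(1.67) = -7.23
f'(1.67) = -2.66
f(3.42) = -8.82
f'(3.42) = 0.84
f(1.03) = -5.12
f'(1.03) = -3.94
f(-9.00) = 135.00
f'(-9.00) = -24.00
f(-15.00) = 315.00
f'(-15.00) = -36.00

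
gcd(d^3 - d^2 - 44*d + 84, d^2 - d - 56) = d + 7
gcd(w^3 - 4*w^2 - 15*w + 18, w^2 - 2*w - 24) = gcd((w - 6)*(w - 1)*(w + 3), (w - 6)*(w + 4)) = w - 6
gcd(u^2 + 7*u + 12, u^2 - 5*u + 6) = 1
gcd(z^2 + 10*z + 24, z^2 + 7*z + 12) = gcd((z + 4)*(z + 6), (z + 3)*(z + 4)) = z + 4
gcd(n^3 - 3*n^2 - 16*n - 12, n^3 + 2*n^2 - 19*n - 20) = n + 1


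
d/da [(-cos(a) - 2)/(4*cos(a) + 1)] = -7*sin(a)/(4*cos(a) + 1)^2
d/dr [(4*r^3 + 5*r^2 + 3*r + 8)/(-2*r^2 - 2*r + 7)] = (-8*r^4 - 16*r^3 + 80*r^2 + 102*r + 37)/(4*r^4 + 8*r^3 - 24*r^2 - 28*r + 49)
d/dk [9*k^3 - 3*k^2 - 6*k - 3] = 27*k^2 - 6*k - 6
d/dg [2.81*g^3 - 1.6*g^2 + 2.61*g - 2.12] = 8.43*g^2 - 3.2*g + 2.61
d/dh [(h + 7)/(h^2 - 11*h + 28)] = (h^2 - 11*h - (h + 7)*(2*h - 11) + 28)/(h^2 - 11*h + 28)^2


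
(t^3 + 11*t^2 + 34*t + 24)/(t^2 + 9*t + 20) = (t^2 + 7*t + 6)/(t + 5)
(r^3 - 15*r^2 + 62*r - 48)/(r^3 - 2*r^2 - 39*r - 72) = (r^2 - 7*r + 6)/(r^2 + 6*r + 9)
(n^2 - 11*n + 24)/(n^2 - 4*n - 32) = (n - 3)/(n + 4)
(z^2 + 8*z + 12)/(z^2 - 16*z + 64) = (z^2 + 8*z + 12)/(z^2 - 16*z + 64)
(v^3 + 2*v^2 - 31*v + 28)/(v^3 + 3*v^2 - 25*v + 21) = (v - 4)/(v - 3)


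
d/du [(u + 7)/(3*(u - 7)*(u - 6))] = (-u^2 - 14*u + 133)/(3*(u^4 - 26*u^3 + 253*u^2 - 1092*u + 1764))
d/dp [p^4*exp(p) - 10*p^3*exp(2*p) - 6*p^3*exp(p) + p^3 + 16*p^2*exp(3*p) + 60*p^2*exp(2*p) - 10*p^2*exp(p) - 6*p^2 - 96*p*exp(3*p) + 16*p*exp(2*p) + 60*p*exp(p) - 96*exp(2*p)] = p^4*exp(p) - 20*p^3*exp(2*p) - 2*p^3*exp(p) + 48*p^2*exp(3*p) + 90*p^2*exp(2*p) - 28*p^2*exp(p) + 3*p^2 - 256*p*exp(3*p) + 152*p*exp(2*p) + 40*p*exp(p) - 12*p - 96*exp(3*p) - 176*exp(2*p) + 60*exp(p)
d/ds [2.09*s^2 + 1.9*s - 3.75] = 4.18*s + 1.9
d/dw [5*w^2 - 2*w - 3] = 10*w - 2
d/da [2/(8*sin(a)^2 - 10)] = -4*sin(2*a)/(2*cos(2*a) + 3)^2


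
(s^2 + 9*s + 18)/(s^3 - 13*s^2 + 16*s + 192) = (s + 6)/(s^2 - 16*s + 64)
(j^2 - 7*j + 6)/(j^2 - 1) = (j - 6)/(j + 1)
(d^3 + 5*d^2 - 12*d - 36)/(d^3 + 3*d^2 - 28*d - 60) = (d - 3)/(d - 5)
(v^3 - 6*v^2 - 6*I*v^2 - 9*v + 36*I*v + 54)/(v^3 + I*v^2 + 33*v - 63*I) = (v - 6)/(v + 7*I)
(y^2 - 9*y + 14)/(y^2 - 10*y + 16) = (y - 7)/(y - 8)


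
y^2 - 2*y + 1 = (y - 1)^2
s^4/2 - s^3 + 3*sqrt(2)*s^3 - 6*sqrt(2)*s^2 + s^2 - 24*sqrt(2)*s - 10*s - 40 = (s - 4)*(s + 5*sqrt(2))*(sqrt(2)*s/2 + 1)*(sqrt(2)*s/2 + sqrt(2))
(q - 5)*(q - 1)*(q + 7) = q^3 + q^2 - 37*q + 35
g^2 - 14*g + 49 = (g - 7)^2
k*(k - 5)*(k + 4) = k^3 - k^2 - 20*k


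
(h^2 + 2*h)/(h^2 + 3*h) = (h + 2)/(h + 3)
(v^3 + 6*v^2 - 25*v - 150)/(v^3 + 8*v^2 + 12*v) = (v^2 - 25)/(v*(v + 2))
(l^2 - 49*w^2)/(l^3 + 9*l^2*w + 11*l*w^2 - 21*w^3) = (-l + 7*w)/(-l^2 - 2*l*w + 3*w^2)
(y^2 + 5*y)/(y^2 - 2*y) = (y + 5)/(y - 2)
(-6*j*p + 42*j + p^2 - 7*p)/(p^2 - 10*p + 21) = (-6*j + p)/(p - 3)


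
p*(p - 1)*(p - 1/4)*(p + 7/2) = p^4 + 9*p^3/4 - 33*p^2/8 + 7*p/8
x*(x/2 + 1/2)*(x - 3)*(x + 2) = x^4/2 - 7*x^2/2 - 3*x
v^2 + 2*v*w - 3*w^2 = (v - w)*(v + 3*w)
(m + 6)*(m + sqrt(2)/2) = m^2 + sqrt(2)*m/2 + 6*m + 3*sqrt(2)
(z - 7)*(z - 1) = z^2 - 8*z + 7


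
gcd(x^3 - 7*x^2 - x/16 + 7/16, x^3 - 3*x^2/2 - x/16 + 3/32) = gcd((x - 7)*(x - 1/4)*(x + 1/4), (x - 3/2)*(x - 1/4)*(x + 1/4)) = x^2 - 1/16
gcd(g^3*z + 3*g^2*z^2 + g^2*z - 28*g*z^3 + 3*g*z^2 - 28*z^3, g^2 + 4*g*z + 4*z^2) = 1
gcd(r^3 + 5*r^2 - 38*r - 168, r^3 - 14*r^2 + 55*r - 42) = r - 6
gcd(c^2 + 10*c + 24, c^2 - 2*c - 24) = c + 4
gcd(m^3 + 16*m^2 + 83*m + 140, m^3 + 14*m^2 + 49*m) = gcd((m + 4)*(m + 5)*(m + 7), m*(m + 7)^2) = m + 7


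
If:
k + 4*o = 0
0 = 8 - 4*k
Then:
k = 2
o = -1/2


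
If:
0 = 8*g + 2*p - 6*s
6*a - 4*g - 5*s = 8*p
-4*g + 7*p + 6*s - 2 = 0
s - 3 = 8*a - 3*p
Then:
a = -19/70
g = -83/140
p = 17/35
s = -22/35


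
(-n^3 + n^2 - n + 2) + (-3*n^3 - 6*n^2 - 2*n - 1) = -4*n^3 - 5*n^2 - 3*n + 1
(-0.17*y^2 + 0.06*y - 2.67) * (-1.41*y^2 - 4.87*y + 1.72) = 0.2397*y^4 + 0.7433*y^3 + 3.1801*y^2 + 13.1061*y - 4.5924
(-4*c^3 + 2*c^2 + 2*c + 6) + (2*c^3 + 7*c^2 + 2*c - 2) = -2*c^3 + 9*c^2 + 4*c + 4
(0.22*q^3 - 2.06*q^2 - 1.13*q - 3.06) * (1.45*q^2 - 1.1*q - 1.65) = 0.319*q^5 - 3.229*q^4 + 0.2645*q^3 + 0.205*q^2 + 5.2305*q + 5.049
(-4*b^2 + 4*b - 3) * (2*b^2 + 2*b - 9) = -8*b^4 + 38*b^2 - 42*b + 27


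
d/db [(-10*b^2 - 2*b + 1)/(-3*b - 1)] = 5*(6*b^2 + 4*b + 1)/(9*b^2 + 6*b + 1)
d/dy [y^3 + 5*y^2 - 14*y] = 3*y^2 + 10*y - 14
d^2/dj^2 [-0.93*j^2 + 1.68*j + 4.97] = -1.86000000000000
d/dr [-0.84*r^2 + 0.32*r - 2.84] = 0.32 - 1.68*r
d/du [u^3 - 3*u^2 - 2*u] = 3*u^2 - 6*u - 2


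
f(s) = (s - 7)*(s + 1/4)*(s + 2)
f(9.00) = 203.50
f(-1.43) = 5.67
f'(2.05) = -22.12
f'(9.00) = 142.25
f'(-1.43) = 4.47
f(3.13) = -67.10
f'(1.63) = -22.76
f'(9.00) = 142.25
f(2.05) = -46.11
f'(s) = (s - 7)*(s + 1/4) + (s - 7)*(s + 2) + (s + 1/4)*(s + 2)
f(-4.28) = -103.65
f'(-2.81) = 35.13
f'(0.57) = -19.69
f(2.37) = -53.01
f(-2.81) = -20.34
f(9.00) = 203.50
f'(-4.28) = 80.37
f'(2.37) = -20.91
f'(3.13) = -15.59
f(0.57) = -13.55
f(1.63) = -36.65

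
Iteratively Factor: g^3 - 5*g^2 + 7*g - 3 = (g - 1)*(g^2 - 4*g + 3) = (g - 3)*(g - 1)*(g - 1)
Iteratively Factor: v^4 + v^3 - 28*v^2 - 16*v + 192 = (v + 4)*(v^3 - 3*v^2 - 16*v + 48) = (v + 4)^2*(v^2 - 7*v + 12) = (v - 3)*(v + 4)^2*(v - 4)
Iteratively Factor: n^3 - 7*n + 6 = (n - 2)*(n^2 + 2*n - 3) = (n - 2)*(n + 3)*(n - 1)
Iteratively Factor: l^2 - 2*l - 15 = (l - 5)*(l + 3)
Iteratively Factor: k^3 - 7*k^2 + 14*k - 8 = (k - 1)*(k^2 - 6*k + 8) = (k - 2)*(k - 1)*(k - 4)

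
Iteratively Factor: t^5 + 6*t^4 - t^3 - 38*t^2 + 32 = (t - 2)*(t^4 + 8*t^3 + 15*t^2 - 8*t - 16) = (t - 2)*(t - 1)*(t^3 + 9*t^2 + 24*t + 16) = (t - 2)*(t - 1)*(t + 4)*(t^2 + 5*t + 4) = (t - 2)*(t - 1)*(t + 4)^2*(t + 1)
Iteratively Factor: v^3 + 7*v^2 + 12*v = (v)*(v^2 + 7*v + 12) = v*(v + 3)*(v + 4)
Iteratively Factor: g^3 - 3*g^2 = (g - 3)*(g^2) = g*(g - 3)*(g)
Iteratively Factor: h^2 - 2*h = (h - 2)*(h)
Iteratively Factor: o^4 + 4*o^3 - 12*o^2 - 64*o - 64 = (o + 4)*(o^3 - 12*o - 16) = (o - 4)*(o + 4)*(o^2 + 4*o + 4) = (o - 4)*(o + 2)*(o + 4)*(o + 2)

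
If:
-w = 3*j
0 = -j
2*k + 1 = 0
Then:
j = 0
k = -1/2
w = 0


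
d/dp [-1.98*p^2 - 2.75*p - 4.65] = -3.96*p - 2.75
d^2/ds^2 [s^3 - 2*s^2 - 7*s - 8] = 6*s - 4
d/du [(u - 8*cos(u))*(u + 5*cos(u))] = 3*u*sin(u) + 2*u + 40*sin(2*u) - 3*cos(u)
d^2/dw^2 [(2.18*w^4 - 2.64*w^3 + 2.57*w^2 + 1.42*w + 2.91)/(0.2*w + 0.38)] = (0.5232*w^4 + 2.43968*w^3 + 2.573664*w^2 - 2.287296*w + 0.759176)/(0.008*w^3 + 0.0456*w^2 + 0.08664*w + 0.054872)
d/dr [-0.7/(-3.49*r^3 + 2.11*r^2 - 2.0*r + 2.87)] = (-7.329*r^2 + 2.954*r - 1.4)/(3.49*r^3 - 2.11*r^2 + 2.0*r - 2.87)^2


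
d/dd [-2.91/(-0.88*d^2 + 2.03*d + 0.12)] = (5.9073 - 5.1216*d)/(-0.88*d^2 + 2.03*d + 0.12)^2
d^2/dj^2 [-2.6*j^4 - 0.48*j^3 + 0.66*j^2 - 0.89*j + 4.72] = -31.2*j^2 - 2.88*j + 1.32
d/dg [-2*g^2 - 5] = -4*g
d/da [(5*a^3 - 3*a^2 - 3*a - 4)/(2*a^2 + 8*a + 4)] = (5*a^4 + 40*a^3 + 21*a^2 - 4*a + 10)/(2*(a^4 + 8*a^3 + 20*a^2 + 16*a + 4))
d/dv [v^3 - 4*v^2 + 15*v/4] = 3*v^2 - 8*v + 15/4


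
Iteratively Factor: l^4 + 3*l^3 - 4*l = (l - 1)*(l^3 + 4*l^2 + 4*l) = (l - 1)*(l + 2)*(l^2 + 2*l) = l*(l - 1)*(l + 2)*(l + 2)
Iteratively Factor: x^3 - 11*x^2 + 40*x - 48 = (x - 3)*(x^2 - 8*x + 16) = (x - 4)*(x - 3)*(x - 4)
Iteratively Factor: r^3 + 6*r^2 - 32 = (r + 4)*(r^2 + 2*r - 8) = (r - 2)*(r + 4)*(r + 4)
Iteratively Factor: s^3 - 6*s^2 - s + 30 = (s + 2)*(s^2 - 8*s + 15) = (s - 5)*(s + 2)*(s - 3)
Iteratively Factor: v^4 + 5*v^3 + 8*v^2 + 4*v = (v)*(v^3 + 5*v^2 + 8*v + 4) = v*(v + 2)*(v^2 + 3*v + 2) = v*(v + 2)^2*(v + 1)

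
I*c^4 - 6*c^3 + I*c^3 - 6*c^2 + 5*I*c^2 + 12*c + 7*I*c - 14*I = (c - 1)*(c + 2)*(c + 7*I)*(I*c + 1)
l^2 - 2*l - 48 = (l - 8)*(l + 6)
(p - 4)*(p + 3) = p^2 - p - 12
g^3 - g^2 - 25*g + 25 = (g - 5)*(g - 1)*(g + 5)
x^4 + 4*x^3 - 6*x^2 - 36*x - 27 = (x - 3)*(x + 1)*(x + 3)^2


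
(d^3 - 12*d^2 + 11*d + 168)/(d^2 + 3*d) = d - 15 + 56/d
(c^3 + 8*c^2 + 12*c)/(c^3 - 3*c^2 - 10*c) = (c + 6)/(c - 5)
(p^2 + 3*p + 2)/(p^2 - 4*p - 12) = (p + 1)/(p - 6)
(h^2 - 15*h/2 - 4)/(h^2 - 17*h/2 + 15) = (2*h^2 - 15*h - 8)/(2*h^2 - 17*h + 30)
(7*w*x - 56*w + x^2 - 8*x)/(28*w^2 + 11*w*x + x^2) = (x - 8)/(4*w + x)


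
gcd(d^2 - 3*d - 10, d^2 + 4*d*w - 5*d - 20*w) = d - 5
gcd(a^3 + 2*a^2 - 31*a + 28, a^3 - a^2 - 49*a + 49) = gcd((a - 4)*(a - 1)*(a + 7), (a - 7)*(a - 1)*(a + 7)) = a^2 + 6*a - 7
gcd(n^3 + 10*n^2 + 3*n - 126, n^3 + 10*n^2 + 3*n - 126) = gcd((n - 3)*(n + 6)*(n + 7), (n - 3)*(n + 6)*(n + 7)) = n^3 + 10*n^2 + 3*n - 126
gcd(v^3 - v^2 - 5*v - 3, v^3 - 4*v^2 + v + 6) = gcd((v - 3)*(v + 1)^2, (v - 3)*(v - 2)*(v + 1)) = v^2 - 2*v - 3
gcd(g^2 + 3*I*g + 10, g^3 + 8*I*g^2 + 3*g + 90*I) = g + 5*I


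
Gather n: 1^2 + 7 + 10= 18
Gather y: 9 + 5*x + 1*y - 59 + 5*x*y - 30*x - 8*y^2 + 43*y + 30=-25*x - 8*y^2 + y*(5*x + 44) - 20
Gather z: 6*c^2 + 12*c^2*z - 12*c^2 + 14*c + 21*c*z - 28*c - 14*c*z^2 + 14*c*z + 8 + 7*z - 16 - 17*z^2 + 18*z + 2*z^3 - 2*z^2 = -6*c^2 - 14*c + 2*z^3 + z^2*(-14*c - 19) + z*(12*c^2 + 35*c + 25) - 8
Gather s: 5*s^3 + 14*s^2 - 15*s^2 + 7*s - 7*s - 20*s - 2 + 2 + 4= 5*s^3 - s^2 - 20*s + 4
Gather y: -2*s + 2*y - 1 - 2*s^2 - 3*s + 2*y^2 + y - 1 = -2*s^2 - 5*s + 2*y^2 + 3*y - 2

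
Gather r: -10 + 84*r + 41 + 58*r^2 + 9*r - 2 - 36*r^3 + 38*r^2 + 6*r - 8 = -36*r^3 + 96*r^2 + 99*r + 21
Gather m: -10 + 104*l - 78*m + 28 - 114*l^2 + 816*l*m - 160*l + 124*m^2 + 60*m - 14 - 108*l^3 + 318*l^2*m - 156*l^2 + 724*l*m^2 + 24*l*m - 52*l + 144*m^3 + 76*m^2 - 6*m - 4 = -108*l^3 - 270*l^2 - 108*l + 144*m^3 + m^2*(724*l + 200) + m*(318*l^2 + 840*l - 24)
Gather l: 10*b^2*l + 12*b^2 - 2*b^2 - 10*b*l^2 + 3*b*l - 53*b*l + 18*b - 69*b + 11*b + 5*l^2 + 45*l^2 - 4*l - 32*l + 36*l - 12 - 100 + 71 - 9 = 10*b^2 - 40*b + l^2*(50 - 10*b) + l*(10*b^2 - 50*b) - 50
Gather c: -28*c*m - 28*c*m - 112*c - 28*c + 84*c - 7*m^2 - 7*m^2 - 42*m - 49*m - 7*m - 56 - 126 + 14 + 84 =c*(-56*m - 56) - 14*m^2 - 98*m - 84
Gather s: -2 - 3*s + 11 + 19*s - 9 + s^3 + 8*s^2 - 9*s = s^3 + 8*s^2 + 7*s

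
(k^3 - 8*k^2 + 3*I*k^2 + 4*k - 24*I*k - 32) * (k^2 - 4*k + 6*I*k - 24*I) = k^5 - 12*k^4 + 9*I*k^4 + 18*k^3 - 108*I*k^3 + 168*k^2 + 312*I*k^2 - 448*k - 288*I*k + 768*I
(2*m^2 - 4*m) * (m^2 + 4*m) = 2*m^4 + 4*m^3 - 16*m^2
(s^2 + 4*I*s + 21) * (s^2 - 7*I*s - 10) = s^4 - 3*I*s^3 + 39*s^2 - 187*I*s - 210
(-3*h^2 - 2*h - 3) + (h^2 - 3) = -2*h^2 - 2*h - 6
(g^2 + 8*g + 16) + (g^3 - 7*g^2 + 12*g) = g^3 - 6*g^2 + 20*g + 16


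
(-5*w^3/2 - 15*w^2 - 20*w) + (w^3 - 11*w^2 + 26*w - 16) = -3*w^3/2 - 26*w^2 + 6*w - 16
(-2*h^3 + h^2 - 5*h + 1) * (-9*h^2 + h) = 18*h^5 - 11*h^4 + 46*h^3 - 14*h^2 + h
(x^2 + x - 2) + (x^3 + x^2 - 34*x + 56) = x^3 + 2*x^2 - 33*x + 54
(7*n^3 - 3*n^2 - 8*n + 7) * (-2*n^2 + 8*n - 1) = -14*n^5 + 62*n^4 - 15*n^3 - 75*n^2 + 64*n - 7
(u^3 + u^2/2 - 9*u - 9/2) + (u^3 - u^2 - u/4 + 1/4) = 2*u^3 - u^2/2 - 37*u/4 - 17/4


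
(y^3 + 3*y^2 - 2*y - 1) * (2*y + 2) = 2*y^4 + 8*y^3 + 2*y^2 - 6*y - 2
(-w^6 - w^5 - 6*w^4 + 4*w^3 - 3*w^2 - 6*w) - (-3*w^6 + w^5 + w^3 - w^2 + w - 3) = 2*w^6 - 2*w^5 - 6*w^4 + 3*w^3 - 2*w^2 - 7*w + 3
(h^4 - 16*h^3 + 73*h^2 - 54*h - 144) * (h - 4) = h^5 - 20*h^4 + 137*h^3 - 346*h^2 + 72*h + 576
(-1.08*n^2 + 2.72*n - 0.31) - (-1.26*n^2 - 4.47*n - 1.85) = 0.18*n^2 + 7.19*n + 1.54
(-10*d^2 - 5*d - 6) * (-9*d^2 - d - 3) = 90*d^4 + 55*d^3 + 89*d^2 + 21*d + 18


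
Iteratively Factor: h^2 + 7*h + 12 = (h + 4)*(h + 3)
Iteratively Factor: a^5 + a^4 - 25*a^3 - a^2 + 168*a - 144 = (a - 3)*(a^4 + 4*a^3 - 13*a^2 - 40*a + 48) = (a - 3)*(a + 4)*(a^3 - 13*a + 12) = (a - 3)^2*(a + 4)*(a^2 + 3*a - 4) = (a - 3)^2*(a + 4)^2*(a - 1)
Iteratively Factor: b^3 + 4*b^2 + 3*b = (b)*(b^2 + 4*b + 3) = b*(b + 3)*(b + 1)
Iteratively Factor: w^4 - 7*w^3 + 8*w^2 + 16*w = (w - 4)*(w^3 - 3*w^2 - 4*w) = (w - 4)*(w + 1)*(w^2 - 4*w) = (w - 4)^2*(w + 1)*(w)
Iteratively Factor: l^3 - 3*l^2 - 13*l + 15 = (l - 1)*(l^2 - 2*l - 15) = (l - 5)*(l - 1)*(l + 3)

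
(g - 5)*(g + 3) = g^2 - 2*g - 15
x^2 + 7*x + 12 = (x + 3)*(x + 4)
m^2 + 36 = (m - 6*I)*(m + 6*I)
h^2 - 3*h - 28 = (h - 7)*(h + 4)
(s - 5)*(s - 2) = s^2 - 7*s + 10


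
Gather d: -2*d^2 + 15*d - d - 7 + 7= -2*d^2 + 14*d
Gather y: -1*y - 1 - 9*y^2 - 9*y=-9*y^2 - 10*y - 1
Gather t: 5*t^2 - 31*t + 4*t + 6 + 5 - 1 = 5*t^2 - 27*t + 10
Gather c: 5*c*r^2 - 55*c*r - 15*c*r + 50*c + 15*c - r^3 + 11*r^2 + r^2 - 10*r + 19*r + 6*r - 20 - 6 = c*(5*r^2 - 70*r + 65) - r^3 + 12*r^2 + 15*r - 26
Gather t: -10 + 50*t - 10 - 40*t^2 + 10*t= -40*t^2 + 60*t - 20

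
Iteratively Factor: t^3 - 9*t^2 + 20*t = (t)*(t^2 - 9*t + 20) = t*(t - 5)*(t - 4)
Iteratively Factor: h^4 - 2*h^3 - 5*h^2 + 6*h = (h - 1)*(h^3 - h^2 - 6*h) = (h - 1)*(h + 2)*(h^2 - 3*h) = h*(h - 1)*(h + 2)*(h - 3)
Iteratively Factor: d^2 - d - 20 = (d + 4)*(d - 5)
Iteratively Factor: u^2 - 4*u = (u)*(u - 4)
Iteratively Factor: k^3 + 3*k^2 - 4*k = (k - 1)*(k^2 + 4*k) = (k - 1)*(k + 4)*(k)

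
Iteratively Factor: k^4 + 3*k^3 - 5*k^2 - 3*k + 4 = (k - 1)*(k^3 + 4*k^2 - k - 4) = (k - 1)*(k + 1)*(k^2 + 3*k - 4) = (k - 1)^2*(k + 1)*(k + 4)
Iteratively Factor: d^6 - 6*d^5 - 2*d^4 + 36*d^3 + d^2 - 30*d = (d + 1)*(d^5 - 7*d^4 + 5*d^3 + 31*d^2 - 30*d) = (d + 1)*(d + 2)*(d^4 - 9*d^3 + 23*d^2 - 15*d) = d*(d + 1)*(d + 2)*(d^3 - 9*d^2 + 23*d - 15) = d*(d - 5)*(d + 1)*(d + 2)*(d^2 - 4*d + 3) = d*(d - 5)*(d - 1)*(d + 1)*(d + 2)*(d - 3)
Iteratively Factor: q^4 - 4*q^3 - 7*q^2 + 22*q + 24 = (q - 3)*(q^3 - q^2 - 10*q - 8) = (q - 3)*(q + 2)*(q^2 - 3*q - 4) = (q - 4)*(q - 3)*(q + 2)*(q + 1)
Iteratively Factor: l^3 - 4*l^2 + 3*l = (l - 1)*(l^2 - 3*l) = l*(l - 1)*(l - 3)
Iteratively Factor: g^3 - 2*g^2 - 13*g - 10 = (g - 5)*(g^2 + 3*g + 2) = (g - 5)*(g + 2)*(g + 1)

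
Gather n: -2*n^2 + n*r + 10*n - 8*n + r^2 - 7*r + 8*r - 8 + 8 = -2*n^2 + n*(r + 2) + r^2 + r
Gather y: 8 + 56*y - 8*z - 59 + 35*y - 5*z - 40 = 91*y - 13*z - 91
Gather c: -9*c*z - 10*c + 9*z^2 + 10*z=c*(-9*z - 10) + 9*z^2 + 10*z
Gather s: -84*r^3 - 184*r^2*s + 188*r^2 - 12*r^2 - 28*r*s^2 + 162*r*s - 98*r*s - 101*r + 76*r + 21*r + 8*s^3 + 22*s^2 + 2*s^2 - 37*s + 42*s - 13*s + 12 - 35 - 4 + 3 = -84*r^3 + 176*r^2 - 4*r + 8*s^3 + s^2*(24 - 28*r) + s*(-184*r^2 + 64*r - 8) - 24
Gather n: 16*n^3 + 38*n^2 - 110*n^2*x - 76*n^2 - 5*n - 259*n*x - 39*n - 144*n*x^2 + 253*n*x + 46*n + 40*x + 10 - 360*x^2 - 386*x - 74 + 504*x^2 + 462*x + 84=16*n^3 + n^2*(-110*x - 38) + n*(-144*x^2 - 6*x + 2) + 144*x^2 + 116*x + 20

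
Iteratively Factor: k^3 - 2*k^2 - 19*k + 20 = (k - 1)*(k^2 - k - 20) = (k - 5)*(k - 1)*(k + 4)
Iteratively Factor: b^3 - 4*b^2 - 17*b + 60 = (b - 5)*(b^2 + b - 12) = (b - 5)*(b - 3)*(b + 4)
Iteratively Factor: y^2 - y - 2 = (y - 2)*(y + 1)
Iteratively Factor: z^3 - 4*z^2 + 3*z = (z - 3)*(z^2 - z) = z*(z - 3)*(z - 1)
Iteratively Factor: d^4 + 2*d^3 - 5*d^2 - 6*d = (d + 1)*(d^3 + d^2 - 6*d) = (d - 2)*(d + 1)*(d^2 + 3*d) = d*(d - 2)*(d + 1)*(d + 3)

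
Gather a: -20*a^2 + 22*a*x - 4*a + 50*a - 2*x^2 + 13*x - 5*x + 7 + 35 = -20*a^2 + a*(22*x + 46) - 2*x^2 + 8*x + 42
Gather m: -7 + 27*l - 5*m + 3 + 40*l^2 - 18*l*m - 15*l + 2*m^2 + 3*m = 40*l^2 + 12*l + 2*m^2 + m*(-18*l - 2) - 4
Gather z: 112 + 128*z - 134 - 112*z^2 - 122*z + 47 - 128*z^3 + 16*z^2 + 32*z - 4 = -128*z^3 - 96*z^2 + 38*z + 21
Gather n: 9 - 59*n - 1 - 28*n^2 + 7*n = -28*n^2 - 52*n + 8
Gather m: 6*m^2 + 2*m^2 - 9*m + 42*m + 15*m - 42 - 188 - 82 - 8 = 8*m^2 + 48*m - 320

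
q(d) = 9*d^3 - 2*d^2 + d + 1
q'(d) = 27*d^2 - 4*d + 1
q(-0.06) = 0.93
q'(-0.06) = 1.34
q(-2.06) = -88.22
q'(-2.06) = 123.82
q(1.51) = 28.94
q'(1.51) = 56.52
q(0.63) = 3.09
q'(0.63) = 9.20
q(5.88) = 1767.41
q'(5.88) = 910.99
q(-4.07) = -642.97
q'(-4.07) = 464.53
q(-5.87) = -1894.14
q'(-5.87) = 954.82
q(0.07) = 1.06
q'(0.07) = 0.85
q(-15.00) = -30839.00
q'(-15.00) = 6136.00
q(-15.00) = -30839.00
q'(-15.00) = 6136.00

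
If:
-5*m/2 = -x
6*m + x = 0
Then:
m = 0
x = 0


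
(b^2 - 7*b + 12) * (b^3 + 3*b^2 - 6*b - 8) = b^5 - 4*b^4 - 15*b^3 + 70*b^2 - 16*b - 96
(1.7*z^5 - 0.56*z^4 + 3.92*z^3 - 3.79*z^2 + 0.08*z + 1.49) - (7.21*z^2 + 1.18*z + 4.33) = 1.7*z^5 - 0.56*z^4 + 3.92*z^3 - 11.0*z^2 - 1.1*z - 2.84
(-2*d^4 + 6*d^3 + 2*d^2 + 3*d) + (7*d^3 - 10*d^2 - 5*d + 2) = -2*d^4 + 13*d^3 - 8*d^2 - 2*d + 2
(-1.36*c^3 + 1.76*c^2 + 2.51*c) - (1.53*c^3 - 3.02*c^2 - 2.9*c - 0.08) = -2.89*c^3 + 4.78*c^2 + 5.41*c + 0.08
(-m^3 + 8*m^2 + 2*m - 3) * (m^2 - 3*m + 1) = -m^5 + 11*m^4 - 23*m^3 - m^2 + 11*m - 3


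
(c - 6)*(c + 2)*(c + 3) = c^3 - c^2 - 24*c - 36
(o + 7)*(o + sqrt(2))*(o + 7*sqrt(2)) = o^3 + 7*o^2 + 8*sqrt(2)*o^2 + 14*o + 56*sqrt(2)*o + 98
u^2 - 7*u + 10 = (u - 5)*(u - 2)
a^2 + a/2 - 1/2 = (a - 1/2)*(a + 1)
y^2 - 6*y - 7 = (y - 7)*(y + 1)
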